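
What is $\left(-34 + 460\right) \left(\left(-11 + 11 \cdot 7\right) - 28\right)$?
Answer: $16188$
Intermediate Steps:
$\left(-34 + 460\right) \left(\left(-11 + 11 \cdot 7\right) - 28\right) = 426 \left(\left(-11 + 77\right) - 28\right) = 426 \left(66 - 28\right) = 426 \cdot 38 = 16188$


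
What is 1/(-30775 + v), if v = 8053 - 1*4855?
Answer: -1/27577 ≈ -3.6262e-5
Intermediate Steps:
v = 3198 (v = 8053 - 4855 = 3198)
1/(-30775 + v) = 1/(-30775 + 3198) = 1/(-27577) = -1/27577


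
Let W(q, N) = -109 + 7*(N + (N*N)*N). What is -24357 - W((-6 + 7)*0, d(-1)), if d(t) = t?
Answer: -24234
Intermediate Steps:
W(q, N) = -109 + 7*N + 7*N**3 (W(q, N) = -109 + 7*(N + N**2*N) = -109 + 7*(N + N**3) = -109 + (7*N + 7*N**3) = -109 + 7*N + 7*N**3)
-24357 - W((-6 + 7)*0, d(-1)) = -24357 - (-109 + 7*(-1) + 7*(-1)**3) = -24357 - (-109 - 7 + 7*(-1)) = -24357 - (-109 - 7 - 7) = -24357 - 1*(-123) = -24357 + 123 = -24234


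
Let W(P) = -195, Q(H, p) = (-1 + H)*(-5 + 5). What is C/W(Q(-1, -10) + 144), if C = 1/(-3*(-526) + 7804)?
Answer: -1/1829490 ≈ -5.4660e-7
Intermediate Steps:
Q(H, p) = 0 (Q(H, p) = (-1 + H)*0 = 0)
C = 1/9382 (C = 1/(1578 + 7804) = 1/9382 ≈ 0.00010659)
C/W(Q(-1, -10) + 144) = (1/9382)/(-195) = (1/9382)*(-1/195) = -1/1829490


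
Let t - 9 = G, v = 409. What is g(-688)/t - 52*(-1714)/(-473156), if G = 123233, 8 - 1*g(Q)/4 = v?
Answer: -1467906900/7289086469 ≈ -0.20138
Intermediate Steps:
g(Q) = -1604 (g(Q) = 32 - 4*409 = 32 - 1636 = -1604)
t = 123242 (t = 9 + 123233 = 123242)
g(-688)/t - 52*(-1714)/(-473156) = -1604/123242 - 52*(-1714)/(-473156) = -1604*1/123242 + 89128*(-1/473156) = -802/61621 - 22282/118289 = -1467906900/7289086469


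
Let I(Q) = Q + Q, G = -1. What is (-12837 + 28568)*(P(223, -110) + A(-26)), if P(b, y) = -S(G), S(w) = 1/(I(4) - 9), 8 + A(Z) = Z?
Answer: -519123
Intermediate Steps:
A(Z) = -8 + Z
I(Q) = 2*Q
S(w) = -1 (S(w) = 1/(2*4 - 9) = 1/(8 - 9) = 1/(-1) = -1)
P(b, y) = 1 (P(b, y) = -1*(-1) = 1)
(-12837 + 28568)*(P(223, -110) + A(-26)) = (-12837 + 28568)*(1 + (-8 - 26)) = 15731*(1 - 34) = 15731*(-33) = -519123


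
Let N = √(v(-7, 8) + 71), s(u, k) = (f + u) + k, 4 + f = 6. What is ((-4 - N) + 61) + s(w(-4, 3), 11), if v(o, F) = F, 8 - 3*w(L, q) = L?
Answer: 74 - √79 ≈ 65.112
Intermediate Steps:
f = 2 (f = -4 + 6 = 2)
w(L, q) = 8/3 - L/3
s(u, k) = 2 + k + u (s(u, k) = (2 + u) + k = 2 + k + u)
N = √79 (N = √(8 + 71) = √79 ≈ 8.8882)
((-4 - N) + 61) + s(w(-4, 3), 11) = ((-4 - √79) + 61) + (2 + 11 + (8/3 - ⅓*(-4))) = (57 - √79) + (2 + 11 + (8/3 + 4/3)) = (57 - √79) + (2 + 11 + 4) = (57 - √79) + 17 = 74 - √79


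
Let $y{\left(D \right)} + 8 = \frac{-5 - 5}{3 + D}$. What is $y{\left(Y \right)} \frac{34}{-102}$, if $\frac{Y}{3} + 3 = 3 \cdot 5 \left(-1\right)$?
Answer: $\frac{398}{153} \approx 2.6013$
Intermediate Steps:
$Y = -54$ ($Y = -9 + 3 \cdot 3 \cdot 5 \left(-1\right) = -9 + 3 \cdot 15 \left(-1\right) = -9 + 3 \left(-15\right) = -9 - 45 = -54$)
$y{\left(D \right)} = -8 - \frac{10}{3 + D}$ ($y{\left(D \right)} = -8 + \frac{-5 - 5}{3 + D} = -8 - \frac{10}{3 + D}$)
$y{\left(Y \right)} \frac{34}{-102} = \frac{2 \left(-17 - -216\right)}{3 - 54} \frac{34}{-102} = \frac{2 \left(-17 + 216\right)}{-51} \cdot 34 \left(- \frac{1}{102}\right) = 2 \left(- \frac{1}{51}\right) 199 \left(- \frac{1}{3}\right) = \left(- \frac{398}{51}\right) \left(- \frac{1}{3}\right) = \frac{398}{153}$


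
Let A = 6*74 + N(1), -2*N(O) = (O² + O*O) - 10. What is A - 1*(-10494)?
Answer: 10942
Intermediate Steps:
N(O) = 5 - O² (N(O) = -((O² + O*O) - 10)/2 = -((O² + O²) - 10)/2 = -(2*O² - 10)/2 = -(-10 + 2*O²)/2 = 5 - O²)
A = 448 (A = 6*74 + (5 - 1*1²) = 444 + (5 - 1*1) = 444 + (5 - 1) = 444 + 4 = 448)
A - 1*(-10494) = 448 - 1*(-10494) = 448 + 10494 = 10942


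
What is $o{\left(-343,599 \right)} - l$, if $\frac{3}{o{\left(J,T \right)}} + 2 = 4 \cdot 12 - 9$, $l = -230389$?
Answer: $\frac{8524396}{37} \approx 2.3039 \cdot 10^{5}$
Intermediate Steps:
$o{\left(J,T \right)} = \frac{3}{37}$ ($o{\left(J,T \right)} = \frac{3}{-2 + \left(4 \cdot 12 - 9\right)} = \frac{3}{-2 + \left(48 - 9\right)} = \frac{3}{-2 + 39} = \frac{3}{37}$)
$o{\left(-343,599 \right)} - l = \frac{3}{37} - -230389 = \frac{3}{37} + 230389 = \frac{8524396}{37}$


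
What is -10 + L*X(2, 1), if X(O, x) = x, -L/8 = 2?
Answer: -26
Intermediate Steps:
L = -16 (L = -8*2 = -16)
-10 + L*X(2, 1) = -10 - 16*1 = -10 - 16 = -26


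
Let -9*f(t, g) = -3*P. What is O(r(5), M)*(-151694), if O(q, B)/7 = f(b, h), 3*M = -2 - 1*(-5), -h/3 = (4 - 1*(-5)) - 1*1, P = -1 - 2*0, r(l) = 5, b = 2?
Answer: 1061858/3 ≈ 3.5395e+5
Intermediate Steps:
P = -1 (P = -1 + 0 = -1)
h = -24 (h = -3*((4 - 1*(-5)) - 1*1) = -3*((4 + 5) - 1) = -3*(9 - 1) = -3*8 = -24)
M = 1 (M = (-2 - 1*(-5))/3 = (-2 + 5)/3 = (⅓)*3 = 1)
f(t, g) = -⅓ (f(t, g) = -(-1)*(-1)/3 = -⅑*3 = -⅓)
O(q, B) = -7/3 (O(q, B) = 7*(-⅓) = -7/3)
O(r(5), M)*(-151694) = -7/3*(-151694) = 1061858/3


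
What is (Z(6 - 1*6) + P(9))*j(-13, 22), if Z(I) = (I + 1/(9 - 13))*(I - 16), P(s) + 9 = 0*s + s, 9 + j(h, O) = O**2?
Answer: 1900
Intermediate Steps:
j(h, O) = -9 + O**2
P(s) = -9 + s (P(s) = -9 + (0*s + s) = -9 + (0 + s) = -9 + s)
Z(I) = (-16 + I)*(-1/4 + I) (Z(I) = (I + 1/(-4))*(-16 + I) = (I - 1/4)*(-16 + I) = (-1/4 + I)*(-16 + I) = (-16 + I)*(-1/4 + I))
(Z(6 - 1*6) + P(9))*j(-13, 22) = ((4 + (6 - 1*6)**2 - 65*(6 - 1*6)/4) + (-9 + 9))*(-9 + 22**2) = ((4 + (6 - 6)**2 - 65*(6 - 6)/4) + 0)*(-9 + 484) = ((4 + 0**2 - 65/4*0) + 0)*475 = ((4 + 0 + 0) + 0)*475 = (4 + 0)*475 = 4*475 = 1900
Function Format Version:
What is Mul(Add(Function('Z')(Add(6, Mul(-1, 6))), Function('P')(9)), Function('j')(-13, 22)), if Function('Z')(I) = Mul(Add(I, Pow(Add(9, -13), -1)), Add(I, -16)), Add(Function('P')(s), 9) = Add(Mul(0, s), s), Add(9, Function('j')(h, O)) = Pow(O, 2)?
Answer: 1900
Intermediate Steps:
Function('j')(h, O) = Add(-9, Pow(O, 2))
Function('P')(s) = Add(-9, s) (Function('P')(s) = Add(-9, Add(Mul(0, s), s)) = Add(-9, Add(0, s)) = Add(-9, s))
Function('Z')(I) = Mul(Add(-16, I), Add(Rational(-1, 4), I)) (Function('Z')(I) = Mul(Add(I, Pow(-4, -1)), Add(-16, I)) = Mul(Add(I, Rational(-1, 4)), Add(-16, I)) = Mul(Add(Rational(-1, 4), I), Add(-16, I)) = Mul(Add(-16, I), Add(Rational(-1, 4), I)))
Mul(Add(Function('Z')(Add(6, Mul(-1, 6))), Function('P')(9)), Function('j')(-13, 22)) = Mul(Add(Add(4, Pow(Add(6, Mul(-1, 6)), 2), Mul(Rational(-65, 4), Add(6, Mul(-1, 6)))), Add(-9, 9)), Add(-9, Pow(22, 2))) = Mul(Add(Add(4, Pow(Add(6, -6), 2), Mul(Rational(-65, 4), Add(6, -6))), 0), Add(-9, 484)) = Mul(Add(Add(4, Pow(0, 2), Mul(Rational(-65, 4), 0)), 0), 475) = Mul(Add(Add(4, 0, 0), 0), 475) = Mul(Add(4, 0), 475) = Mul(4, 475) = 1900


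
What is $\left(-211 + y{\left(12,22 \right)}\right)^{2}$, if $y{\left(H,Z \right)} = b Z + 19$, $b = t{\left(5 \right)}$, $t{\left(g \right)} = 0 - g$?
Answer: $91204$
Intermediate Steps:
$t{\left(g \right)} = - g$
$b = -5$ ($b = \left(-1\right) 5 = -5$)
$y{\left(H,Z \right)} = 19 - 5 Z$ ($y{\left(H,Z \right)} = - 5 Z + 19 = 19 - 5 Z$)
$\left(-211 + y{\left(12,22 \right)}\right)^{2} = \left(-211 + \left(19 - 110\right)\right)^{2} = \left(-211 - 91\right)^{2} = \left(-302\right)^{2} = 91204$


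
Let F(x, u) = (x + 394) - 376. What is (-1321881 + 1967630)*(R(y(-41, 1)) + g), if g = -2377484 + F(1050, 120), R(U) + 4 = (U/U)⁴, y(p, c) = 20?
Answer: -1534570192831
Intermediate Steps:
F(x, u) = 18 + x (F(x, u) = (394 + x) - 376 = 18 + x)
R(U) = -3 (R(U) = -4 + (U/U)⁴ = -4 + 1⁴ = -4 + 1 = -3)
g = -2376416 (g = -2377484 + (18 + 1050) = -2377484 + 1068 = -2376416)
(-1321881 + 1967630)*(R(y(-41, 1)) + g) = (-1321881 + 1967630)*(-3 - 2376416) = 645749*(-2376419) = -1534570192831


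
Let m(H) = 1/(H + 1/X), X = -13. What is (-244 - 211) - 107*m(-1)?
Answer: -4979/14 ≈ -355.64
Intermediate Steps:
m(H) = 1/(-1/13 + H) (m(H) = 1/(H + 1/(-13)) = 1/(H - 1/13) = 1/(-1/13 + H))
(-244 - 211) - 107*m(-1) = (-244 - 211) - 1391/(-1 + 13*(-1)) = -455 - 1391/(-1 - 13) = -455 - 1391/(-14) = -455 - 1391*(-1)/14 = -455 - 107*(-13/14) = -455 + 1391/14 = -4979/14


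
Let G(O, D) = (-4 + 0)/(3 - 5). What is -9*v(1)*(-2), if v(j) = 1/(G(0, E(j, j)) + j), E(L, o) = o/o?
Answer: 6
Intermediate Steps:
E(L, o) = 1
G(O, D) = 2 (G(O, D) = -4/(-2) = -4*(-½) = 2)
v(j) = 1/(2 + j)
-9*v(1)*(-2) = -9/(2 + 1)*(-2) = -9/3*(-2) = -9*⅓*(-2) = -3*(-2) = 6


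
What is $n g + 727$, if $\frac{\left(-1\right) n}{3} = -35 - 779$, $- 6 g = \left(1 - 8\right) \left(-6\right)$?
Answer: $-16367$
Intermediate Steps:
$g = -7$ ($g = - \frac{\left(1 - 8\right) \left(-6\right)}{6} = - \frac{\left(-7\right) \left(-6\right)}{6} = \left(- \frac{1}{6}\right) 42 = -7$)
$n = 2442$ ($n = - 3 \left(-35 - 779\right) = \left(-3\right) \left(-814\right) = 2442$)
$n g + 727 = 2442 \left(-7\right) + 727 = -17094 + 727 = -16367$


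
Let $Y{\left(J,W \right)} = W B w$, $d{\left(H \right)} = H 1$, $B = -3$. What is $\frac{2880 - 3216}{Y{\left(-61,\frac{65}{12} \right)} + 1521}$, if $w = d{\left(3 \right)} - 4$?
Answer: $- \frac{1344}{6149} \approx -0.21857$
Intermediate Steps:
$d{\left(H \right)} = H$
$w = -1$ ($w = 3 - 4 = -1$)
$Y{\left(J,W \right)} = 3 W$ ($Y{\left(J,W \right)} = W \left(-3\right) \left(-1\right) = - 3 W \left(-1\right) = 3 W$)
$\frac{2880 - 3216}{Y{\left(-61,\frac{65}{12} \right)} + 1521} = \frac{2880 - 3216}{3 \cdot \frac{65}{12} + 1521} = - \frac{336}{3 \cdot 65 \cdot \frac{1}{12} + 1521} = - \frac{336}{3 \cdot \frac{65}{12} + 1521} = - \frac{336}{\frac{65}{4} + 1521} = - \frac{336}{\frac{6149}{4}} = \left(-336\right) \frac{4}{6149} = - \frac{1344}{6149}$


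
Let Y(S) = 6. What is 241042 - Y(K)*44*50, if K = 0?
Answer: 227842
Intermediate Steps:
241042 - Y(K)*44*50 = 241042 - 6*44*50 = 241042 - 264*50 = 241042 - 1*13200 = 241042 - 13200 = 227842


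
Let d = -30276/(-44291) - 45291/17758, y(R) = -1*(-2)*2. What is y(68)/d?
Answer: -18615848/8688417 ≈ -2.1426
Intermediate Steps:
y(R) = 4 (y(R) = 2*2 = 4)
d = -8688417/4653962 (d = -30276*(-1/44291) - 45291*1/17758 = 30276/44291 - 45291/17758 = -8688417/4653962 ≈ -1.8669)
y(68)/d = 4/(-8688417/4653962) = 4*(-4653962/8688417) = -18615848/8688417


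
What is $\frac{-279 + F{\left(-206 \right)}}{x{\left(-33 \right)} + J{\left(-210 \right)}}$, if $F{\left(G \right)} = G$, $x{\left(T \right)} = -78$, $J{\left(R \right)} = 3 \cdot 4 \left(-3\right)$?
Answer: $\frac{485}{114} \approx 4.2544$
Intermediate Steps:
$J{\left(R \right)} = -36$ ($J{\left(R \right)} = 12 \left(-3\right) = -36$)
$\frac{-279 + F{\left(-206 \right)}}{x{\left(-33 \right)} + J{\left(-210 \right)}} = \frac{-279 - 206}{-78 - 36} = - \frac{485}{-114} = \left(-485\right) \left(- \frac{1}{114}\right) = \frac{485}{114}$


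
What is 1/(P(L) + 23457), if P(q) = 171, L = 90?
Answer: 1/23628 ≈ 4.2323e-5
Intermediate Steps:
1/(P(L) + 23457) = 1/(171 + 23457) = 1/23628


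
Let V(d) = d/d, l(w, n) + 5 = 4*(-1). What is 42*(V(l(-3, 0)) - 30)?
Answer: -1218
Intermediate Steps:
l(w, n) = -9 (l(w, n) = -5 + 4*(-1) = -5 - 4 = -9)
V(d) = 1
42*(V(l(-3, 0)) - 30) = 42*(1 - 30) = 42*(-29) = -1218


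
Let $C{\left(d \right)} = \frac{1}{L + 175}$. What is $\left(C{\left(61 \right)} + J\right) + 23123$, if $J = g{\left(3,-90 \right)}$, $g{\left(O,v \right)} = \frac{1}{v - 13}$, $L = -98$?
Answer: $\frac{183388539}{7931} \approx 23123.0$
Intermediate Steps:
$C{\left(d \right)} = \frac{1}{77}$ ($C{\left(d \right)} = \frac{1}{-98 + 175} = \frac{1}{77}$)
$g{\left(O,v \right)} = \frac{1}{-13 + v}$
$J = - \frac{1}{103}$ ($J = \frac{1}{-13 - 90} = \frac{1}{-103} = - \frac{1}{103} \approx -0.0097087$)
$\left(C{\left(61 \right)} + J\right) + 23123 = \left(\frac{1}{77} - \frac{1}{103}\right) + 23123 = \frac{26}{7931} + 23123 = \frac{183388539}{7931}$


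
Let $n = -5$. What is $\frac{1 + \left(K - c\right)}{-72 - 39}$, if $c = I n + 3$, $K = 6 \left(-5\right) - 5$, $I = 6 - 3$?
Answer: $\frac{22}{111} \approx 0.1982$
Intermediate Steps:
$I = 3$ ($I = 6 - 3 = 3$)
$K = -35$ ($K = -30 - 5 = -35$)
$c = -12$ ($c = 3 \left(-5\right) + 3 = -15 + 3 = -12$)
$\frac{1 + \left(K - c\right)}{-72 - 39} = \frac{1 - 23}{-72 - 39} = \frac{1 + \left(-35 + 12\right)}{-111} = \left(1 - 23\right) \left(- \frac{1}{111}\right) = \left(-22\right) \left(- \frac{1}{111}\right) = \frac{22}{111}$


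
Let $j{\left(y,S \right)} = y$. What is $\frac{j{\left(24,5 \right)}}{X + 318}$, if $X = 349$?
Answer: $\frac{24}{667} \approx 0.035982$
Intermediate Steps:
$\frac{j{\left(24,5 \right)}}{X + 318} = \frac{24}{349 + 318} = \frac{24}{667}$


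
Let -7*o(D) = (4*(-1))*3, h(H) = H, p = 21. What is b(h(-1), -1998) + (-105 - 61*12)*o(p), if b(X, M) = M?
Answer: -24030/7 ≈ -3432.9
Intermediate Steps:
o(D) = 12/7 (o(D) = -4*(-1)*3/7 = -(-4)*3/7 = -⅐*(-12) = 12/7)
b(h(-1), -1998) + (-105 - 61*12)*o(p) = -1998 + (-105 - 61*12)*(12/7) = -1998 + (-105 - 732)*(12/7) = -1998 - 837*12/7 = -1998 - 10044/7 = -24030/7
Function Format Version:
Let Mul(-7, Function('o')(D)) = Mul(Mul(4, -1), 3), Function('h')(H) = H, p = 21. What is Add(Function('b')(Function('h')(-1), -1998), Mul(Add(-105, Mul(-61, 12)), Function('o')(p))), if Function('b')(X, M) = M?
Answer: Rational(-24030, 7) ≈ -3432.9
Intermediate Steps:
Function('o')(D) = Rational(12, 7) (Function('o')(D) = Mul(Rational(-1, 7), Mul(Mul(4, -1), 3)) = Mul(Rational(-1, 7), Mul(-4, 3)) = Mul(Rational(-1, 7), -12) = Rational(12, 7))
Add(Function('b')(Function('h')(-1), -1998), Mul(Add(-105, Mul(-61, 12)), Function('o')(p))) = Add(-1998, Mul(Add(-105, Mul(-61, 12)), Rational(12, 7))) = Add(-1998, Mul(Add(-105, -732), Rational(12, 7))) = Add(-1998, Mul(-837, Rational(12, 7))) = Add(-1998, Rational(-10044, 7)) = Rational(-24030, 7)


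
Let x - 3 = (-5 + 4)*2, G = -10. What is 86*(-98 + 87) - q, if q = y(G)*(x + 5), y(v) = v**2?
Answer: -1546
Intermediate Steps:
x = 1 (x = 3 + (-5 + 4)*2 = 3 - 1*2 = 3 - 2 = 1)
q = 600 (q = (-10)**2*(1 + 5) = 100*6 = 600)
86*(-98 + 87) - q = 86*(-98 + 87) - 1*600 = 86*(-11) - 600 = -946 - 600 = -1546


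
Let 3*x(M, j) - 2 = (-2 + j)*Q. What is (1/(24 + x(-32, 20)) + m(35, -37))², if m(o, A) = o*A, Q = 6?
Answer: 55548361969/33124 ≈ 1.6770e+6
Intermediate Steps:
m(o, A) = A*o
x(M, j) = -10/3 + 2*j (x(M, j) = ⅔ + ((-2 + j)*6)/3 = ⅔ + (-12 + 6*j)/3 = ⅔ + (-4 + 2*j) = -10/3 + 2*j)
(1/(24 + x(-32, 20)) + m(35, -37))² = (1/(24 + (-10/3 + 2*20)) - 37*35)² = (1/(24 + (-10/3 + 40)) - 1295)² = (1/(24 + 110/3) - 1295)² = (1/(182/3) - 1295)² = (3/182 - 1295)² = (-235687/182)² = 55548361969/33124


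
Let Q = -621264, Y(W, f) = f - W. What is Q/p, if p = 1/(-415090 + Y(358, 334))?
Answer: 257895384096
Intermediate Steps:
p = -1/415114 (p = 1/(-415090 + (334 - 1*358)) = 1/(-415090 + (334 - 358)) = 1/(-415090 - 24) = 1/(-415114) = -1/415114 ≈ -2.4090e-6)
Q/p = -621264/(-1/415114) = -621264*(-415114) = 257895384096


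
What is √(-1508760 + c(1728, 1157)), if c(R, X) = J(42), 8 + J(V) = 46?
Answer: I*√1508722 ≈ 1228.3*I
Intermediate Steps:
J(V) = 38 (J(V) = -8 + 46 = 38)
c(R, X) = 38
√(-1508760 + c(1728, 1157)) = √(-1508760 + 38) = √(-1508722) = I*√1508722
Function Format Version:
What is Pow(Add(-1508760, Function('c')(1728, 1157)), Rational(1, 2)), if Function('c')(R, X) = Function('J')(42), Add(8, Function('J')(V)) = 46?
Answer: Mul(I, Pow(1508722, Rational(1, 2))) ≈ Mul(1228.3, I)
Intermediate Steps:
Function('J')(V) = 38 (Function('J')(V) = Add(-8, 46) = 38)
Function('c')(R, X) = 38
Pow(Add(-1508760, Function('c')(1728, 1157)), Rational(1, 2)) = Pow(Add(-1508760, 38), Rational(1, 2)) = Pow(-1508722, Rational(1, 2)) = Mul(I, Pow(1508722, Rational(1, 2)))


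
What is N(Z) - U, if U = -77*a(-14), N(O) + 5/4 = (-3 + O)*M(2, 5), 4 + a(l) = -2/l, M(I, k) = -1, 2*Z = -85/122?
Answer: -17989/61 ≈ -294.90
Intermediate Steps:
Z = -85/244 (Z = (-85/122)/2 = (-85*1/122)/2 = (1/2)*(-85/122) = -85/244 ≈ -0.34836)
a(l) = -4 - 2/l
N(O) = 7/4 - O (N(O) = -5/4 + (-3 + O)*(-1) = -5/4 + (3 - O) = 7/4 - O)
U = 297 (U = -77*(-4 - 2/(-14)) = -77*(-4 - 2*(-1/14)) = -77*(-4 + 1/7) = -77*(-27/7) = 297)
N(Z) - U = (7/4 - 1*(-85/244)) - 1*297 = (7/4 + 85/244) - 297 = 128/61 - 297 = -17989/61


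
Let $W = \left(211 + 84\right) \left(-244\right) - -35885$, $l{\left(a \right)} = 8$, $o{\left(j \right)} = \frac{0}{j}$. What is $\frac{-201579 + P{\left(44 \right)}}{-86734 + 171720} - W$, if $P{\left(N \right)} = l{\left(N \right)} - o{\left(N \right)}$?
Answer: $\frac{3067368099}{84986} \approx 36093.0$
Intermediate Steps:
$o{\left(j \right)} = 0$
$P{\left(N \right)} = 8$ ($P{\left(N \right)} = 8 - 0 = 8 + 0 = 8$)
$W = -36095$ ($W = 295 \left(-244\right) + 35885 = -71980 + 35885 = -36095$)
$\frac{-201579 + P{\left(44 \right)}}{-86734 + 171720} - W = \frac{-201579 + 8}{-86734 + 171720} - -36095 = - \frac{201571}{84986} + 36095 = \frac{3067368099}{84986}$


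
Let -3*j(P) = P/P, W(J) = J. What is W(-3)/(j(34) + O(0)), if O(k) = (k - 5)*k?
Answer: 9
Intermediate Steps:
j(P) = -⅓ (j(P) = -P/(3*P) = -⅓*1 = -⅓)
O(k) = k*(-5 + k) (O(k) = (-5 + k)*k = k*(-5 + k))
W(-3)/(j(34) + O(0)) = -3/(-⅓ + 0*(-5 + 0)) = -3/(-⅓ + 0*(-5)) = -3/(-⅓ + 0) = -3/(-⅓) = -3*(-3) = 9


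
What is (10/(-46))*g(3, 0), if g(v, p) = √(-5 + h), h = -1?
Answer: -5*I*√6/23 ≈ -0.5325*I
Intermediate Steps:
g(v, p) = I*√6 (g(v, p) = √(-5 - 1) = √(-6) = I*√6)
(10/(-46))*g(3, 0) = (10/(-46))*(I*√6) = (10*(-1/46))*(I*√6) = -5*I*√6/23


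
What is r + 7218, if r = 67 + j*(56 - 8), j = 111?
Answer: 12613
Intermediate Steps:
r = 5395 (r = 67 + 111*(56 - 8) = 67 + 111*48 = 67 + 5328 = 5395)
r + 7218 = 5395 + 7218 = 12613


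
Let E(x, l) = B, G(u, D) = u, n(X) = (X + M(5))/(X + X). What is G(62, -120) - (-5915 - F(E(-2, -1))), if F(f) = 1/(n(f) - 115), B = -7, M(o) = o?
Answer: 4805501/804 ≈ 5977.0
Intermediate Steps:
n(X) = (5 + X)/(2*X) (n(X) = (X + 5)/(X + X) = (5 + X)/((2*X)) = (5 + X)*(1/(2*X)) = (5 + X)/(2*X))
E(x, l) = -7
F(f) = 1/(-115 + (5 + f)/(2*f)) (F(f) = 1/((5 + f)/(2*f) - 115) = 1/(-115 + (5 + f)/(2*f)))
G(62, -120) - (-5915 - F(E(-2, -1))) = 62 - (-5915 - (-2)*(-7)/(-5 + 229*(-7))) = 62 - (-5915 - (-2)*(-7)/(-5 - 1603)) = 62 - (-5915 - (-2)*(-7)/(-1608)) = 62 - (-5915 - (-2)*(-7)*(-1)/1608) = 62 - (-5915 - 1*(-7/804)) = 62 - (-5915 + 7/804) = 62 - 1*(-4755653/804) = 62 + 4755653/804 = 4805501/804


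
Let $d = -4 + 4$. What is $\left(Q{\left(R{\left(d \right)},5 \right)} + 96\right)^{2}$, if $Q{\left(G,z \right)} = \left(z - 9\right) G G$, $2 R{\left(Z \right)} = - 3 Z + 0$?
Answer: $9216$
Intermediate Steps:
$d = 0$
$R{\left(Z \right)} = - \frac{3 Z}{2}$ ($R{\left(Z \right)} = \frac{- 3 Z + 0}{2} = \frac{\left(-3\right) Z}{2} = - \frac{3 Z}{2}$)
$Q{\left(G,z \right)} = G^{2} \left(-9 + z\right)$ ($Q{\left(G,z \right)} = \left(-9 + z\right) G G = G \left(-9 + z\right) G = G^{2} \left(-9 + z\right)$)
$\left(Q{\left(R{\left(d \right)},5 \right)} + 96\right)^{2} = \left(\left(\left(- \frac{3}{2}\right) 0\right)^{2} \left(-9 + 5\right) + 96\right)^{2} = \left(0^{2} \left(-4\right) + 96\right)^{2} = \left(0 \left(-4\right) + 96\right)^{2} = \left(0 + 96\right)^{2} = 96^{2} = 9216$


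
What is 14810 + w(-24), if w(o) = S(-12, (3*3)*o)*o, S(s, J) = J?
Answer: 19994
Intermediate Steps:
w(o) = 9*o² (w(o) = ((3*3)*o)*o = (9*o)*o = 9*o²)
14810 + w(-24) = 14810 + 9*(-24)² = 14810 + 9*576 = 14810 + 5184 = 19994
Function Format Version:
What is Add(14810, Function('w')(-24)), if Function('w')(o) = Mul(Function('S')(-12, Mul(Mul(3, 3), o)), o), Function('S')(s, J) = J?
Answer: 19994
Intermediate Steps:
Function('w')(o) = Mul(9, Pow(o, 2)) (Function('w')(o) = Mul(Mul(Mul(3, 3), o), o) = Mul(Mul(9, o), o) = Mul(9, Pow(o, 2)))
Add(14810, Function('w')(-24)) = Add(14810, Mul(9, Pow(-24, 2))) = Add(14810, Mul(9, 576)) = Add(14810, 5184) = 19994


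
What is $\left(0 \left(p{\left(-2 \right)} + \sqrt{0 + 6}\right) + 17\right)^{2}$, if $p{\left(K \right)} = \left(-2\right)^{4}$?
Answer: $289$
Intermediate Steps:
$p{\left(K \right)} = 16$
$\left(0 \left(p{\left(-2 \right)} + \sqrt{0 + 6}\right) + 17\right)^{2} = \left(0 \left(16 + \sqrt{0 + 6}\right) + 17\right)^{2} = \left(0 \left(16 + \sqrt{6}\right) + 17\right)^{2} = \left(0 + 17\right)^{2} = 17^{2} = 289$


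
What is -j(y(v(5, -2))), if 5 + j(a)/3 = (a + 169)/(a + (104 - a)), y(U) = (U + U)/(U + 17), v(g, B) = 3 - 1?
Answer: 19995/1976 ≈ 10.119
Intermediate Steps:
v(g, B) = 2
y(U) = 2*U/(17 + U) (y(U) = (2*U)/(17 + U) = 2*U/(17 + U))
j(a) = -81/8 + 3*a/104 (j(a) = -15 + 3*((a + 169)/(a + (104 - a))) = -15 + 3*((169 + a)/104) = -15 + 3*((169 + a)*(1/104)) = -15 + 3*(13/8 + a/104) = -15 + (39/8 + 3*a/104) = -81/8 + 3*a/104)
-j(y(v(5, -2))) = -(-81/8 + 3*(2*2/(17 + 2))/104) = -(-81/8 + 3*(2*2/19)/104) = -(-81/8 + 3*(2*2*(1/19))/104) = -(-81/8 + (3/104)*(4/19)) = -(-81/8 + 3/494) = -1*(-19995/1976) = 19995/1976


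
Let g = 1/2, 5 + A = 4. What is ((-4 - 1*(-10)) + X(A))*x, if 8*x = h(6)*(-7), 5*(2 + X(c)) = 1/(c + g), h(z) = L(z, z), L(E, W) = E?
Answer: -189/10 ≈ -18.900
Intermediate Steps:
A = -1 (A = -5 + 4 = -1)
g = ½ ≈ 0.50000
h(z) = z
X(c) = -2 + 1/(5*(½ + c)) (X(c) = -2 + 1/(5*(c + ½)) = -2 + 1/(5*(½ + c)))
x = -21/4 (x = (6*(-7))/8 = (⅛)*(-42) = -21/4 ≈ -5.2500)
((-4 - 1*(-10)) + X(A))*x = ((-4 - 1*(-10)) + 4*(-2 - 5*(-1))/(5*(1 + 2*(-1))))*(-21/4) = ((-4 + 10) + 4*(-2 + 5)/(5*(1 - 2)))*(-21/4) = (6 + (⅘)*3/(-1))*(-21/4) = (6 + (⅘)*(-1)*3)*(-21/4) = (6 - 12/5)*(-21/4) = (18/5)*(-21/4) = -189/10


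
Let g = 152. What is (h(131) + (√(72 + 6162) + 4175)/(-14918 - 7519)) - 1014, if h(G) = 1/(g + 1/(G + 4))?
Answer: -466958338658/460429677 - √6234/22437 ≈ -1014.2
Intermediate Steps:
h(G) = 1/(152 + 1/(4 + G)) (h(G) = 1/(152 + 1/(G + 4)) = 1/(152 + 1/(4 + G)))
(h(131) + (√(72 + 6162) + 4175)/(-14918 - 7519)) - 1014 = ((4 + 131)/(609 + 152*131) + (√(72 + 6162) + 4175)/(-14918 - 7519)) - 1014 = (135/(609 + 19912) + (√6234 + 4175)/(-22437)) - 1014 = (135/20521 + (4175 + √6234)*(-1/22437)) - 1014 = ((1/20521)*135 + (-4175/22437 - √6234/22437)) - 1014 = (135/20521 + (-4175/22437 - √6234/22437)) - 1014 = (-82646180/460429677 - √6234/22437) - 1014 = -466958338658/460429677 - √6234/22437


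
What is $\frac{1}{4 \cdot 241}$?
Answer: $\frac{1}{964} \approx 0.0010373$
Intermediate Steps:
$\frac{1}{4 \cdot 241} = \frac{1}{964}$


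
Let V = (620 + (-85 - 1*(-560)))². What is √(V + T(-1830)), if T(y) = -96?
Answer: √1198929 ≈ 1095.0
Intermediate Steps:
V = 1199025 (V = (620 + (-85 + 560))² = (620 + 475)² = 1095² = 1199025)
√(V + T(-1830)) = √(1199025 - 96) = √1198929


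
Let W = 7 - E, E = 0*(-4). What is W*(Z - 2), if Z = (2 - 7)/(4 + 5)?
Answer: -161/9 ≈ -17.889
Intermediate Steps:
Z = -5/9 ≈ -0.55556
E = 0
W = 7 (W = 7 - 1*0 = 7 + 0 = 7)
W*(Z - 2) = 7*(-5/9 - 2) = 7*(-23/9) = -161/9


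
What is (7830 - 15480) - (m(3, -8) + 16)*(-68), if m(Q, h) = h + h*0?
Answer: -7106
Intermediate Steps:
m(Q, h) = h (m(Q, h) = h + 0 = h)
(7830 - 15480) - (m(3, -8) + 16)*(-68) = (7830 - 15480) - (-8 + 16)*(-68) = -7650 - 8*(-68) = -7650 - 1*(-544) = -7650 + 544 = -7106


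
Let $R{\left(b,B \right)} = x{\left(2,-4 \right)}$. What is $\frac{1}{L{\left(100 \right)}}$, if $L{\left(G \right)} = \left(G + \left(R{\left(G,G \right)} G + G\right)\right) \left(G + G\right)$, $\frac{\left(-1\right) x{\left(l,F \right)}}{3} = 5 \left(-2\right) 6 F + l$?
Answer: $- \frac{1}{14480000} \approx -6.9061 \cdot 10^{-8}$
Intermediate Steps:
$x{\left(l,F \right)} = - 3 l + 180 F$ ($x{\left(l,F \right)} = - 3 \left(5 \left(-2\right) 6 F + l\right) = - 3 \left(\left(-10\right) 6 F + l\right) = - 3 \left(- 60 F + l\right) = - 3 \left(l - 60 F\right) = - 3 l + 180 F$)
$R{\left(b,B \right)} = -726$ ($R{\left(b,B \right)} = \left(-3\right) 2 + 180 \left(-4\right) = -6 - 720 = -726$)
$L{\left(G \right)} = - 1448 G^{2}$ ($L{\left(G \right)} = \left(G + \left(- 726 G + G\right)\right) \left(G + G\right) = \left(G - 725 G\right) 2 G = - 724 G 2 G = - 1448 G^{2}$)
$\frac{1}{L{\left(100 \right)}} = \frac{1}{\left(-1448\right) 100^{2}} = \frac{1}{\left(-1448\right) 10000} = \frac{1}{-14480000} = - \frac{1}{14480000}$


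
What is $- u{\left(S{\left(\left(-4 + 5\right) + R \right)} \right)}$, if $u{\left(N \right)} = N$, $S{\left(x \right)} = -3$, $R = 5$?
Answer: $3$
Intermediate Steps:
$- u{\left(S{\left(\left(-4 + 5\right) + R \right)} \right)} = \left(-1\right) \left(-3\right) = 3$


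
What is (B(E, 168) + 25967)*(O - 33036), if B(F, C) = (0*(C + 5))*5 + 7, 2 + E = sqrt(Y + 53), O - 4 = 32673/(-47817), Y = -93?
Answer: -1519501911954/1771 ≈ -8.5799e+8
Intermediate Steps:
O = 52865/15939 (O = 4 + 32673/(-47817) = 4 + 32673*(-1/47817) = 4 - 10891/15939 = 52865/15939 ≈ 3.3167)
E = -2 + 2*I*sqrt(10) (E = -2 + sqrt(-93 + 53) = -2 + sqrt(-40) = -2 + 2*I*sqrt(10) ≈ -2.0 + 6.3246*I)
B(F, C) = 7 (B(F, C) = (0*(5 + C))*5 + 7 = 0*5 + 7 = 0 + 7 = 7)
(B(E, 168) + 25967)*(O - 33036) = (7 + 25967)*(52865/15939 - 33036) = 25974*(-526507939/15939) = -1519501911954/1771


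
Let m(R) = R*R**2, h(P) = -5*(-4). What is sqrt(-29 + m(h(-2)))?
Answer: sqrt(7971) ≈ 89.281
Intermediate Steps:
h(P) = 20
m(R) = R**3
sqrt(-29 + m(h(-2))) = sqrt(-29 + 20**3) = sqrt(-29 + 8000) = sqrt(7971)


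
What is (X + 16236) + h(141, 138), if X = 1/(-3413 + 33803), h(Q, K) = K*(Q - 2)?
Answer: 1076353021/30390 ≈ 35418.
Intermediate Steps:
h(Q, K) = K*(-2 + Q)
X = 1/30390 ≈ 3.2906e-5
(X + 16236) + h(141, 138) = (1/30390 + 16236) + 138*(-2 + 141) = 493412041/30390 + 138*139 = 493412041/30390 + 19182 = 1076353021/30390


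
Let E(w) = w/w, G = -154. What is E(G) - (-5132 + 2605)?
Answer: 2528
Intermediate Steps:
E(w) = 1
E(G) - (-5132 + 2605) = 1 - (-5132 + 2605) = 1 - 1*(-2527) = 1 + 2527 = 2528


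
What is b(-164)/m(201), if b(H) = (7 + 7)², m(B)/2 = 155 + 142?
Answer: 98/297 ≈ 0.32997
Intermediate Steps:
m(B) = 594 (m(B) = 2*(155 + 142) = 2*297 = 594)
b(H) = 196 (b(H) = 14² = 196)
b(-164)/m(201) = 196/594 = 196*(1/594) = 98/297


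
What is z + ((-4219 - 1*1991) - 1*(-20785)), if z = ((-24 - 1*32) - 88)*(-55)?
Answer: 22495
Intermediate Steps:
z = 7920 (z = ((-24 - 32) - 88)*(-55) = (-56 - 88)*(-55) = -144*(-55) = 7920)
z + ((-4219 - 1*1991) - 1*(-20785)) = 7920 + ((-4219 - 1*1991) - 1*(-20785)) = 7920 + ((-4219 - 1991) + 20785) = 7920 + (-6210 + 20785) = 7920 + 14575 = 22495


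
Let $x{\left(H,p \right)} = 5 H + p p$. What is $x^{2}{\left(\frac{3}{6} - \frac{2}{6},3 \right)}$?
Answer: $\frac{3481}{36} \approx 96.694$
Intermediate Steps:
$x{\left(H,p \right)} = p^{2} + 5 H$ ($x{\left(H,p \right)} = 5 H + p^{2} = p^{2} + 5 H$)
$x^{2}{\left(\frac{3}{6} - \frac{2}{6},3 \right)} = \left(3^{2} + 5 \left(\frac{3}{6} - \frac{2}{6}\right)\right)^{2} = \left(9 + 5 \left(3 \cdot \frac{1}{6} - \frac{1}{3}\right)\right)^{2} = \left(9 + 5 \left(\frac{1}{2} - \frac{1}{3}\right)\right)^{2} = \left(9 + 5 \cdot \frac{1}{6}\right)^{2} = \left(9 + \frac{5}{6}\right)^{2} = \left(\frac{59}{6}\right)^{2} = \frac{3481}{36}$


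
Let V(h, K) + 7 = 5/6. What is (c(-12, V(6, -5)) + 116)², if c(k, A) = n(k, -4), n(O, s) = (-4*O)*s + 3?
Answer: 5329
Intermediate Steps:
V(h, K) = -37/6 (V(h, K) = -7 + 5/6 = -7 + 5*(⅙) = -7 + ⅚ = -37/6)
n(O, s) = 3 - 4*O*s (n(O, s) = -4*O*s + 3 = 3 - 4*O*s)
c(k, A) = 3 + 16*k (c(k, A) = 3 - 4*k*(-4) = 3 + 16*k)
(c(-12, V(6, -5)) + 116)² = ((3 + 16*(-12)) + 116)² = ((3 - 192) + 116)² = (-189 + 116)² = (-73)² = 5329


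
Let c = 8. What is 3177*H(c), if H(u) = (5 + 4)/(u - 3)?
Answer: 28593/5 ≈ 5718.6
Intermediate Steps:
H(u) = 9/(-3 + u)
3177*H(c) = 3177*(9/(-3 + 8)) = 3177*(9/5) = 28593/5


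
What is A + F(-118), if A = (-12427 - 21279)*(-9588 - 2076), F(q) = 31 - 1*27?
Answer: 393146788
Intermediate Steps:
F(q) = 4 (F(q) = 31 - 27 = 4)
A = 393146784 (A = -33706*(-11664) = 393146784)
A + F(-118) = 393146784 + 4 = 393146788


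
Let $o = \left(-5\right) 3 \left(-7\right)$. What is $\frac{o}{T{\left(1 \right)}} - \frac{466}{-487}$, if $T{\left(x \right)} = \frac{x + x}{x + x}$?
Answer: $\frac{51601}{487} \approx 105.96$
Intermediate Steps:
$o = 105$ ($o = \left(-15\right) \left(-7\right) = 105$)
$T{\left(x \right)} = 1$ ($T{\left(x \right)} = \frac{2 x}{2 x} = 2 x \frac{1}{2 x} = 1$)
$\frac{o}{T{\left(1 \right)}} - \frac{466}{-487} = \frac{105}{1} - \frac{466}{-487} = 105 \cdot 1 - - \frac{466}{487} = 105 + \frac{466}{487} = \frac{51601}{487}$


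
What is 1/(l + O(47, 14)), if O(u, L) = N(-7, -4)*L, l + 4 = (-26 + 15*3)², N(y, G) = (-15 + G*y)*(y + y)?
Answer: -1/2191 ≈ -0.00045641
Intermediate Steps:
N(y, G) = 2*y*(-15 + G*y) (N(y, G) = (-15 + G*y)*(2*y) = 2*y*(-15 + G*y))
l = 357 (l = -4 + (-26 + 15*3)² = -4 + (-26 + 45)² = -4 + 19² = -4 + 361 = 357)
O(u, L) = -182*L (O(u, L) = (2*(-7)*(-15 - 4*(-7)))*L = (2*(-7)*(-15 + 28))*L = (2*(-7)*13)*L = -182*L)
1/(l + O(47, 14)) = 1/(357 - 182*14) = 1/(357 - 2548) = 1/(-2191) = -1/2191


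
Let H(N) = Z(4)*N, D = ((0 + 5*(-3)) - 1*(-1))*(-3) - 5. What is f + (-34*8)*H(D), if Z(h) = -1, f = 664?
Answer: 10728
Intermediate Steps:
D = 37 (D = ((0 - 15) + 1)*(-3) - 5 = (-15 + 1)*(-3) - 5 = -14*(-3) - 5 = 42 - 5 = 37)
H(N) = -N
f + (-34*8)*H(D) = 664 + (-34*8)*(-1*37) = 664 - 272*(-37) = 664 + 10064 = 10728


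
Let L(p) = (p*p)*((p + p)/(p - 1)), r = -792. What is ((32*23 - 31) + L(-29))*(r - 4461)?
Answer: -61221964/5 ≈ -1.2244e+7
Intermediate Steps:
L(p) = 2*p**3/(-1 + p) (L(p) = p**2*((2*p)/(-1 + p)) = p**2*(2*p/(-1 + p)) = 2*p**3/(-1 + p))
((32*23 - 31) + L(-29))*(r - 4461) = ((32*23 - 31) + 2*(-29)**3/(-1 - 29))*(-792 - 4461) = ((736 - 31) + 2*(-24389)/(-30))*(-5253) = (705 + 2*(-24389)*(-1/30))*(-5253) = (705 + 24389/15)*(-5253) = (34964/15)*(-5253) = -61221964/5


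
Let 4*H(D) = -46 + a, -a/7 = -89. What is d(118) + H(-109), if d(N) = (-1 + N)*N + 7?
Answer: 55829/4 ≈ 13957.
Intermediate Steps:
a = 623 (a = -7*(-89) = 623)
H(D) = 577/4 (H(D) = (-46 + 623)/4 = (¼)*577 = 577/4)
d(N) = 7 + N*(-1 + N) (d(N) = N*(-1 + N) + 7 = 7 + N*(-1 + N))
d(118) + H(-109) = (7 + 118² - 1*118) + 577/4 = (7 + 13924 - 118) + 577/4 = 13813 + 577/4 = 55829/4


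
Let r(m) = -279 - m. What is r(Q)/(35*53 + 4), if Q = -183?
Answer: -96/1859 ≈ -0.051641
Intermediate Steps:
r(Q)/(35*53 + 4) = (-279 - 1*(-183))/(35*53 + 4) = (-279 + 183)/(1855 + 4) = -96/1859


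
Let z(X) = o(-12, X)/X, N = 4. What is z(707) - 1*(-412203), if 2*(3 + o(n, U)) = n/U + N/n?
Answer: 1236235530613/2999094 ≈ 4.1220e+5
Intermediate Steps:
o(n, U) = -3 + 2/n + n/(2*U) (o(n, U) = -3 + (n/U + 4/n)/2 = -3 + (4/n + n/U)/2 = -3 + (2/n + n/(2*U)) = -3 + 2/n + n/(2*U))
z(X) = (-19/6 - 6/X)/X (z(X) = (-3 + 2/(-12) + (1/2)*(-12)/X)/X = (-3 + 2*(-1/12) - 6/X)/X = (-3 - 1/6 - 6/X)/X = (-19/6 - 6/X)/X)
z(707) - 1*(-412203) = (1/6)*(-36 - 19*707)/707**2 - 1*(-412203) = (1/6)*(1/499849)*(-36 - 13433) + 412203 = (1/6)*(1/499849)*(-13469) + 412203 = -13469/2999094 + 412203 = 1236235530613/2999094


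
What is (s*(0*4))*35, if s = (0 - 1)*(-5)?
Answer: 0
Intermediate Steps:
s = 5 (s = -1*(-5) = 5)
(s*(0*4))*35 = (5*(0*4))*35 = (5*0)*35 = 0*35 = 0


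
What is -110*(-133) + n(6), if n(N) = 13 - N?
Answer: 14637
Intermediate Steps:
-110*(-133) + n(6) = -110*(-133) + (13 - 1*6) = 14630 + (13 - 6) = 14630 + 7 = 14637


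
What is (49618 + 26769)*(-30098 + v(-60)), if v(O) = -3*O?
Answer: -2285346266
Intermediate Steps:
(49618 + 26769)*(-30098 + v(-60)) = (49618 + 26769)*(-30098 - 3*(-60)) = 76387*(-30098 + 180) = 76387*(-29918) = -2285346266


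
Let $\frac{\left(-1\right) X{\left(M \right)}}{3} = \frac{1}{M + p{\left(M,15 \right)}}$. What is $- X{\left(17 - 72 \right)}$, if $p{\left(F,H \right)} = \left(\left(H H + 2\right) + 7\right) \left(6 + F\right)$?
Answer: $- \frac{3}{11521} \approx -0.00026039$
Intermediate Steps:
$p{\left(F,H \right)} = \left(6 + F\right) \left(9 + H^{2}\right)$ ($p{\left(F,H \right)} = \left(\left(H^{2} + 2\right) + 7\right) \left(6 + F\right) = \left(\left(2 + H^{2}\right) + 7\right) \left(6 + F\right) = \left(9 + H^{2}\right) \left(6 + F\right) = \left(6 + F\right) \left(9 + H^{2}\right)$)
$X{\left(M \right)} = - \frac{3}{1404 + 235 M}$ ($X{\left(M \right)} = - \frac{3}{M + \left(54 + 6 \cdot 15^{2} + 9 M + M 15^{2}\right)} = - \frac{3}{M + \left(54 + 6 \cdot 225 + 9 M + M 225\right)} = - \frac{3}{M + \left(54 + 1350 + 9 M + 225 M\right)} = - \frac{3}{M + \left(1404 + 234 M\right)} = - \frac{3}{1404 + 235 M}$)
$- X{\left(17 - 72 \right)} = - \frac{-3}{1404 + 235 \left(17 - 72\right)} = - \frac{-3}{1404 + 235 \left(-55\right)} = - \frac{-3}{1404 - 12925} = - \frac{-3}{-11521} = - \frac{\left(-3\right) \left(-1\right)}{11521} = \left(-1\right) \frac{3}{11521} = - \frac{3}{11521}$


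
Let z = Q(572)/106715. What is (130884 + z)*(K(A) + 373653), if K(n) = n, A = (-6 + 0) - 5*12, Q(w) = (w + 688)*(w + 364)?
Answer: 149098202596044/3049 ≈ 4.8901e+10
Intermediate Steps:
Q(w) = (364 + w)*(688 + w) (Q(w) = (688 + w)*(364 + w) = (364 + w)*(688 + w))
A = -66 (A = -6 - 60 = -66)
z = 33696/3049 (z = (250432 + 572² + 1052*572)/106715 = (250432 + 327184 + 601744)*(1/106715) = 1179360*(1/106715) = 33696/3049 ≈ 11.051)
(130884 + z)*(K(A) + 373653) = (130884 + 33696/3049)*(-66 + 373653) = (399099012/3049)*373587 = 149098202596044/3049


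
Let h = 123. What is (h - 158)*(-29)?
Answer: 1015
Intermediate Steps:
(h - 158)*(-29) = (123 - 158)*(-29) = -35*(-29) = 1015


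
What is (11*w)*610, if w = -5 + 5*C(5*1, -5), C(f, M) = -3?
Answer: -134200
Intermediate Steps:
w = -20 (w = -5 + 5*(-3) = -5 - 15 = -20)
(11*w)*610 = (11*(-20))*610 = -220*610 = -134200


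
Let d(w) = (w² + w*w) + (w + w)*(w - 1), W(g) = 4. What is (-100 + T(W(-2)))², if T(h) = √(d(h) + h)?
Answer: 10060 - 400*√15 ≈ 8510.8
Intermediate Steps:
d(w) = 2*w² + 2*w*(-1 + w) (d(w) = (w² + w²) + (2*w)*(-1 + w) = 2*w² + 2*w*(-1 + w))
T(h) = √(h + 2*h*(-1 + 2*h)) (T(h) = √(2*h*(-1 + 2*h) + h) = √(h + 2*h*(-1 + 2*h)))
(-100 + T(W(-2)))² = (-100 + √(4*(-1 + 4*4)))² = (-100 + √(4*(-1 + 16)))² = (-100 + √(4*15))² = (-100 + √60)² = (-100 + 2*√15)²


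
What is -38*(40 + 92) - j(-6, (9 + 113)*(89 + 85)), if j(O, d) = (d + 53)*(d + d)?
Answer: -903511152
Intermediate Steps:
j(O, d) = 2*d*(53 + d) (j(O, d) = (53 + d)*(2*d) = 2*d*(53 + d))
-38*(40 + 92) - j(-6, (9 + 113)*(89 + 85)) = -38*(40 + 92) - 2*(9 + 113)*(89 + 85)*(53 + (9 + 113)*(89 + 85)) = -38*132 - 2*122*174*(53 + 122*174) = -5016 - 2*21228*(53 + 21228) = -5016 - 2*21228*21281 = -5016 - 1*903506136 = -5016 - 903506136 = -903511152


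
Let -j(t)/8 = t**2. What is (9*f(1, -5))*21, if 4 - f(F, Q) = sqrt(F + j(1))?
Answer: 756 - 189*I*sqrt(7) ≈ 756.0 - 500.05*I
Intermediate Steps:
j(t) = -8*t**2
f(F, Q) = 4 - sqrt(-8 + F) (f(F, Q) = 4 - sqrt(F - 8*1**2) = 4 - sqrt(F - 8*1) = 4 - sqrt(F - 8) = 4 - sqrt(-8 + F))
(9*f(1, -5))*21 = (9*(4 - sqrt(-8 + 1)))*21 = (9*(4 - sqrt(-7)))*21 = (9*(4 - I*sqrt(7)))*21 = (36 - 9*I*sqrt(7))*21 = 756 - 189*I*sqrt(7)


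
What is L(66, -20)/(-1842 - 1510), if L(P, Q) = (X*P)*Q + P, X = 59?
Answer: 38907/1676 ≈ 23.214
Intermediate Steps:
L(P, Q) = P + 59*P*Q (L(P, Q) = (59*P)*Q + P = 59*P*Q + P = P + 59*P*Q)
L(66, -20)/(-1842 - 1510) = (66*(1 + 59*(-20)))/(-1842 - 1510) = (66*(1 - 1180))/(-3352) = (66*(-1179))*(-1/3352) = -77814*(-1/3352) = 38907/1676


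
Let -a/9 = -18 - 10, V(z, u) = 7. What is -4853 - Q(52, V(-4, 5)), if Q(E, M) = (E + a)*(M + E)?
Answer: -22789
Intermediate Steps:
a = 252 (a = -9*(-18 - 10) = -9*(-28) = 252)
Q(E, M) = (252 + E)*(E + M) (Q(E, M) = (E + 252)*(M + E) = (252 + E)*(E + M))
-4853 - Q(52, V(-4, 5)) = -4853 - (52² + 252*52 + 252*7 + 52*7) = -4853 - (2704 + 13104 + 1764 + 364) = -4853 - 1*17936 = -4853 - 17936 = -22789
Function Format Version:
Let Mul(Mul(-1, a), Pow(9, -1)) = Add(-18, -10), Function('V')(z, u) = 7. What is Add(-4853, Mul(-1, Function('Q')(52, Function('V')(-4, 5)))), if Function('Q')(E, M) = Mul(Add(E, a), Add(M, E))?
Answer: -22789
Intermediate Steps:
a = 252 (a = Mul(-9, Add(-18, -10)) = Mul(-9, -28) = 252)
Function('Q')(E, M) = Mul(Add(252, E), Add(E, M)) (Function('Q')(E, M) = Mul(Add(E, 252), Add(M, E)) = Mul(Add(252, E), Add(E, M)))
Add(-4853, Mul(-1, Function('Q')(52, Function('V')(-4, 5)))) = Add(-4853, Mul(-1, Add(Pow(52, 2), Mul(252, 52), Mul(252, 7), Mul(52, 7)))) = Add(-4853, Mul(-1, Add(2704, 13104, 1764, 364))) = Add(-4853, Mul(-1, 17936)) = Add(-4853, -17936) = -22789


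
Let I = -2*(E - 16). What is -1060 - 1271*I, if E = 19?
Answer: 6566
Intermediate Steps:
I = -6 (I = -2*(19 - 16) = -2*3 = -6)
-1060 - 1271*I = -1060 - 1271*(-6) = -1060 + 7626 = 6566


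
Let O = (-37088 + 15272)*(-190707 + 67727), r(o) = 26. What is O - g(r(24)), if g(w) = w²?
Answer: 2682931004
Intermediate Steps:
O = 2682931680 (O = -21816*(-122980) = 2682931680)
O - g(r(24)) = 2682931680 - 1*26² = 2682931680 - 1*676 = 2682931680 - 676 = 2682931004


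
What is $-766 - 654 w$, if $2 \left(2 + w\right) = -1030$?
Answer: $337352$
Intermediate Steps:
$w = -517$ ($w = -2 + \frac{1}{2} \left(-1030\right) = -2 - 515 = -517$)
$-766 - 654 w = -766 - -338118 = -766 + 338118 = 337352$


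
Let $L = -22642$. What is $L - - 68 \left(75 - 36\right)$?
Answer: $-19990$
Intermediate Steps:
$L - - 68 \left(75 - 36\right) = -22642 - - 68 \left(75 - 36\right) = -22642 - \left(-68\right) 39 = -22642 - -2652 = -22642 + 2652 = -19990$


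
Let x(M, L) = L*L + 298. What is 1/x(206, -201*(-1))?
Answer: 1/40699 ≈ 2.4571e-5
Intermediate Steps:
x(M, L) = 298 + L**2 (x(M, L) = L**2 + 298 = 298 + L**2)
1/x(206, -201*(-1)) = 1/(298 + (-201*(-1))**2) = 1/(298 + 201**2) = 1/(298 + 40401) = 1/40699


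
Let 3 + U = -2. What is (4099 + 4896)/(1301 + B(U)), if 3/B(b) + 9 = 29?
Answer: 179900/26023 ≈ 6.9131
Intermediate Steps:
U = -5 (U = -3 - 2 = -5)
B(b) = 3/20 (B(b) = 3/(-9 + 29) = 3/20)
(4099 + 4896)/(1301 + B(U)) = (4099 + 4896)/(1301 + 3/20) = 8995/(26023/20) = 8995*(20/26023) = 179900/26023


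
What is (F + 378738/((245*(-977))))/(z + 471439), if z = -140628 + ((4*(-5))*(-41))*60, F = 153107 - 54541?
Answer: 23592871852/90961333015 ≈ 0.25937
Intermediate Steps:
F = 98566
z = -91428 (z = -140628 - 20*(-41)*60 = -140628 + 820*60 = -140628 + 49200 = -91428)
(F + 378738/((245*(-977))))/(z + 471439) = (98566 + 378738/((245*(-977))))/(-91428 + 471439) = (98566 + 378738/(-239365))/380011 = (98566 + 378738*(-1/239365))*(1/380011) = (98566 - 378738/239365)*(1/380011) = (23592871852/239365)*(1/380011) = 23592871852/90961333015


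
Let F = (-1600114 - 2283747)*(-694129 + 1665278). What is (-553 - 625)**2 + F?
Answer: -3771806338605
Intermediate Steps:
F = -3771807726289 (F = -3883861*971149 = -3771807726289)
(-553 - 625)**2 + F = (-553 - 625)**2 - 3771807726289 = (-1178)**2 - 3771807726289 = 1387684 - 3771807726289 = -3771806338605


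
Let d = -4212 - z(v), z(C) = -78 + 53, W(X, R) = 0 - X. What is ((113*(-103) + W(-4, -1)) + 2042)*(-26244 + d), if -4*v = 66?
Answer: 291924583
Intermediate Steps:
v = -33/2 (v = -¼*66 = -33/2 ≈ -16.500)
W(X, R) = -X
z(C) = -25
d = -4187 (d = -4212 - 1*(-25) = -4212 + 25 = -4187)
((113*(-103) + W(-4, -1)) + 2042)*(-26244 + d) = ((113*(-103) - 1*(-4)) + 2042)*(-26244 - 4187) = ((-11639 + 4) + 2042)*(-30431) = (-11635 + 2042)*(-30431) = -9593*(-30431) = 291924583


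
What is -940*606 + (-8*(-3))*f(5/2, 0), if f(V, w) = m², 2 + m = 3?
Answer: -569616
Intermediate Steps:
m = 1 (m = -2 + 3 = 1)
f(V, w) = 1 (f(V, w) = 1² = 1)
-940*606 + (-8*(-3))*f(5/2, 0) = -940*606 - 8*(-3)*1 = -569640 + 24*1 = -569640 + 24 = -569616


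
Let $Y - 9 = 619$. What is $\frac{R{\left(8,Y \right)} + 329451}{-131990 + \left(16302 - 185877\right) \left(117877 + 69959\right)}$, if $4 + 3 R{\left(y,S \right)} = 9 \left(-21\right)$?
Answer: $- \frac{98816}{9555726507} \approx -1.0341 \cdot 10^{-5}$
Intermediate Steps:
$Y = 628$ ($Y = 9 + 619 = 628$)
$R{\left(y,S \right)} = - \frac{193}{3}$ ($R{\left(y,S \right)} = - \frac{4}{3} + \frac{9 \left(-21\right)}{3} = - \frac{4}{3} + \frac{1}{3} \left(-189\right) = - \frac{4}{3} - 63 = - \frac{193}{3}$)
$\frac{R{\left(8,Y \right)} + 329451}{-131990 + \left(16302 - 185877\right) \left(117877 + 69959\right)} = \frac{- \frac{193}{3} + 329451}{-131990 + \left(16302 - 185877\right) \left(117877 + 69959\right)} = \frac{988160}{3 \left(-131990 - 31852289700\right)} = \frac{988160}{3 \left(-31852421690\right)} = \frac{988160}{3} \left(- \frac{1}{31852421690}\right) = - \frac{98816}{9555726507}$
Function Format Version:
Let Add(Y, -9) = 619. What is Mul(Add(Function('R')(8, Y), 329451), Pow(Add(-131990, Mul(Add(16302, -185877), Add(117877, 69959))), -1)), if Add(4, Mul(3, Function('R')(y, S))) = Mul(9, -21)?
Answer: Rational(-98816, 9555726507) ≈ -1.0341e-5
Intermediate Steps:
Y = 628 (Y = Add(9, 619) = 628)
Function('R')(y, S) = Rational(-193, 3) (Function('R')(y, S) = Add(Rational(-4, 3), Mul(Rational(1, 3), Mul(9, -21))) = Add(Rational(-4, 3), Mul(Rational(1, 3), -189)) = Add(Rational(-4, 3), -63) = Rational(-193, 3))
Mul(Add(Function('R')(8, Y), 329451), Pow(Add(-131990, Mul(Add(16302, -185877), Add(117877, 69959))), -1)) = Mul(Add(Rational(-193, 3), 329451), Pow(Add(-131990, Mul(Add(16302, -185877), Add(117877, 69959))), -1)) = Mul(Rational(988160, 3), Pow(Add(-131990, Mul(-169575, 187836)), -1)) = Mul(Rational(988160, 3), Pow(Add(-131990, -31852289700), -1)) = Mul(Rational(988160, 3), Pow(-31852421690, -1)) = Mul(Rational(988160, 3), Rational(-1, 31852421690)) = Rational(-98816, 9555726507)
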